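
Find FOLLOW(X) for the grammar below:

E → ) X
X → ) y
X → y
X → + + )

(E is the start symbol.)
In E → ) X: X is at the end, add FOLLOW(E)

The FOLLOW sets referred to above (computed the same way, to a fixed point):
  FOLLOW(E) = { $ }

Taking the union: FOLLOW(X) = { $ }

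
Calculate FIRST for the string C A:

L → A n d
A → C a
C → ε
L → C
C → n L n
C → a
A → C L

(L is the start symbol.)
FIRST sets of the non-terminals involved (from the grammar, by fixed-point iteration):
  FIRST(C) = { 'a', 'n', ε }
  FIRST(A) = { 'a', 'n', ε }

To compute FIRST(C A), process the symbols left to right:
Symbol C is a non-terminal. Add FIRST(C) \ {ε} = { 'a', 'n' }
C is nullable (ε ∈ FIRST(C)), continue to the next symbol.
Symbol A is a non-terminal. Add FIRST(A) \ {ε} = { 'a', 'n' }
A is nullable (ε ∈ FIRST(A)), continue to the next symbol.
All symbols are nullable, so ε is in the result.
FIRST(C A) = { 'a', 'n', ε }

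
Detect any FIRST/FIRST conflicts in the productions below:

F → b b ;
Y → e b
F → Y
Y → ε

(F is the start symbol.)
A FIRST/FIRST conflict occurs when two productions N → α and N → β for the same non-terminal have FIRST(α) ∩ FIRST(β) ≠ ∅ (with ε ∈ FIRST of a nullable right-hand side, so two nullable alternatives also conflict).

FIRST sets of the non-terminals at (or reachable through a nullable prefix from) the front of some alternative:
  FIRST(Y) = { 'e', ε }

Productions for F:
  F → b b ;: FIRST = { 'b' }
  F → Y: FIRST = { 'e', ε }
Productions for Y:
  Y → e b: FIRST = { 'e' }
  Y → ε: FIRST = { ε }

All alternatives of each non-terminal have pairwise disjoint FIRST sets.

Answer: No FIRST/FIRST conflicts.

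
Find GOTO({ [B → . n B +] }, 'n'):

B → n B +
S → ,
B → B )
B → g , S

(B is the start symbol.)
{ [B → . B )], [B → . g , S], [B → . n B +], [B → n . B +] }

GOTO(I, 'n') = CLOSURE({ [A → αX.β] : [A → α.Xβ] ∈ I, X = 'n' })

Items with dot before 'n', with the dot advanced:
  [B → . n B +] → [B → n . B +]
Closure of the advanced items:
  [B → n . B +] has the dot before B: add [B → . n B +], [B → . B )], [B → . g , S]

GOTO = { [B → . B )], [B → . g , S], [B → . n B +], [B → n . B +] }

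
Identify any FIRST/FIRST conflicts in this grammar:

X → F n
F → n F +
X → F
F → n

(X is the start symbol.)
Yes. X → F n / X → F on { 'n' }; F → n F '+' / F → n on { 'n' }

FIRST sets of the non-terminals at (or reachable through a nullable prefix from) the front of some alternative:
  FIRST(F) = { 'n' }

Productions for X:
  X → F n: FIRST = { 'n' }
  X → F: FIRST = { 'n' }
Productions for F:
  F → n F +: FIRST = { 'n' }
  F → n: FIRST = { 'n' }

Conflict for X: X → F n and X → F
  Overlap: { 'n' }
Conflict for F: F → n F + and F → n
  Overlap: { 'n' }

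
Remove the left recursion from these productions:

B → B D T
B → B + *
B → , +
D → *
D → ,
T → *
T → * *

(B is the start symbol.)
B is directly left-recursive. The standard transformation for
  A → A α₁ | ... | A α_m | β₁ | ... | β_n
is
  A  → β₁ A' | ... | β_n A'
  A' → α₁ A' | ... | α_m A' | ε

B → , + becomes B → , + B'
B → B D T becomes B' → D T B'
B → B + * becomes B' → + * B'
Add B' → ε

Productions for other non-terminals are unchanged:
  D → *
  D → ,
  T → *
  T → * *

Resulting grammar:
B → , + B'
B' → D T B'
B' → + * B'
B' → ε
D → *
D → ,
T → *
T → * *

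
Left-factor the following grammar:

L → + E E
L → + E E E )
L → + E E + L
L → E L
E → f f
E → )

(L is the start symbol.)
L → + E E L'
L' → ε
L' → E )
L' → + L
L → E L
E → f f
E → )

Left-factoring transforms A → αβ₁ | αβ₂ into A → αA' and A' → β₁ | β₂
(α is the longest common prefix among the alternatives). Repeat until
no nonterminal has two alternatives with a common prefix.

Round 1: L has alternatives sharing prefix '+ E E'. Introduce L': L → + E E L'
  Add: L' → ε
  Add: L' → E )
  Add: L' → + L

No remaining common prefixes — done.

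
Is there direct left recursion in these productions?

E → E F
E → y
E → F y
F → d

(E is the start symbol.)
Direct left recursion occurs when N → N α for some non-terminal N (the right-hand side begins with the left-hand side itself).

E → E F: LEFT RECURSIVE (starts with E)
E → y: starts with y
E → F y: starts with F
F → d: starts with d

The grammar has direct left recursion on: E.

Answer: Yes, E is left-recursive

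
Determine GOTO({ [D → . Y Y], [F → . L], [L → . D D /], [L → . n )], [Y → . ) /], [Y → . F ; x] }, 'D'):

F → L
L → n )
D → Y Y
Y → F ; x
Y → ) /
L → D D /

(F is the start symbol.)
GOTO(I, 'D') = CLOSURE({ [A → αX.β] : [A → α.Xβ] ∈ I, X = 'D' })

Items with dot before 'D', with the dot advanced:
  [L → . D D /] → [L → D . D /]
Closure of the advanced items:
  [L → D . D /] has the dot before D: add [D → . Y Y]
  [D → . Y Y] has the dot before Y: add [Y → . F ; x], [Y → . ) /]
  [Y → . F ; x] has the dot before F: add [F → . L]
  [F → . L] has the dot before L: add [L → . n )], [L → . D D /]

GOTO = { [D → . Y Y], [F → . L], [L → . D D /], [L → . n )], [L → D . D /], [Y → . ) /], [Y → . F ; x] }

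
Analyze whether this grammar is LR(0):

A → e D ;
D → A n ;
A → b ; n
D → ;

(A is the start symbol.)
Yes, the grammar is LR(0)

Augment with A' → A and build the canonical LR(0) collection (I0 = CLOSURE({[A' → . A]}), then GOTO on every symbol after a dot until no new states appear). It has 12 states:
  I0: { [A → . b ; n], [A → . e D ;], [A' → . A] }  — shift
  I1: { [A' → A .] }  — accept
  I2: { [A → b . ; n] }  — shift
  I3: { [A → . b ; n], [A → . e D ;], [A → e . D ;], [D → . ;], [D → . A n ;] }  — shift
  I4: { [D → ; .] }  — reduce
  I5: { [D → A . n ;] }  — shift
  I6: { [A → e D . ;] }  — shift
  I7: { [A → e D ; .] }  — reduce
  I8: { [D → A n . ;] }  — shift
  I9: { [D → A n ; .] }  — reduce
  I10: { [A → b ; . n] }  — shift
  I11: { [A → b ; n .] }  — reduce

Every state is either a pure shift/goto state or contains exactly one complete item and nothing to shift — no conflicts. The grammar is LR(0).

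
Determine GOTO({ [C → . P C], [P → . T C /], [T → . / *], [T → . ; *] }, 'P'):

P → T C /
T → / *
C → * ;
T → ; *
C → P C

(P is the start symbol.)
GOTO(I, 'P') = CLOSURE({ [A → αX.β] : [A → α.Xβ] ∈ I, X = 'P' })

Items with dot before 'P', with the dot advanced:
  [C → . P C] → [C → P . C]
Closure of the advanced items:
  [C → P . C] has the dot before C: add [C → . * ;], [C → . P C]
  [C → . P C] has the dot before P: add [P → . T C /]
  [P → . T C /] has the dot before T: add [T → . / *], [T → . ; *]

GOTO = { [C → . * ;], [C → . P C], [C → P . C], [P → . T C /], [T → . / *], [T → . ; *] }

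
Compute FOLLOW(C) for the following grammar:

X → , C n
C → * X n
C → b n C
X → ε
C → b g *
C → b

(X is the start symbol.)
{ 'n' }

In X → , C n: C is followed by n, add FIRST(n) \ {ε} = { 'n' }
In C → b n C: C is at the end; this adds FOLLOW(C) to itself — nothing new

Taking the union: FOLLOW(C) = { 'n' }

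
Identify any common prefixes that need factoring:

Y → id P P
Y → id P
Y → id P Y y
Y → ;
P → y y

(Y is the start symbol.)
Left-factoring is needed when two productions for the same non-terminal
share a common prefix on the right-hand side.

Productions for Y:
  Y → id P P
  Y → id P
  Y → id P Y y
  Y → ;

Found common prefix 'id P' in productions for Y

Answer: Yes, Y has productions with common prefix 'id P'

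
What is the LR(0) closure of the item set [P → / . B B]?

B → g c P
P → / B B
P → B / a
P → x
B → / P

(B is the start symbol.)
To compute CLOSURE, for each item [A → α.Bβ] where B is a non-terminal, add [B → .γ] for all productions B → γ; repeat for the newly added items until nothing changes.

Start with: [P → / . B B]
  [P → / . B B] has the dot before B: add [B → . g c P], [B → . / P]
No further items can be added.

CLOSURE = { [B → . / P], [B → . g c P], [P → / . B B] }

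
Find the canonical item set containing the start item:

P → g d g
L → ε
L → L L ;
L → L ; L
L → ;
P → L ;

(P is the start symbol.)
First, augment the grammar with P' → P
I₀ = CLOSURE({ [P' → . P] }):
  [P' → . P] has the dot before P: add [P → . g d g], [P → . L ;]
  [P → . L ;] has the dot before L: add [L → .], [L → . L L ;], [L → . L ; L], [L → . ;]
No further items can be added.

I₀ = { [L → . ;], [L → . L ; L], [L → . L L ;], [L → .], [P → . L ;], [P → . g d g], [P' → . P] }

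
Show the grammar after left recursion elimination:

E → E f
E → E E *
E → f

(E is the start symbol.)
E is directly left-recursive. The standard transformation for
  A → A α₁ | ... | A α_m | β₁ | ... | β_n
is
  A  → β₁ A' | ... | β_n A'
  A' → α₁ A' | ... | α_m A' | ε

E → f becomes E → f E'
E → E f becomes E' → f E'
E → E E * becomes E' → E * E'
Add E' → ε

Resulting grammar:
E → f E'
E' → f E'
E' → E * E'
E' → ε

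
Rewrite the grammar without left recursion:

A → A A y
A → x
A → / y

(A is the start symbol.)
A → x A'
A → / y A'
A' → A y A'
A' → ε

A is directly left-recursive. The standard transformation for
  A → A α₁ | ... | A α_m | β₁ | ... | β_n
is
  A  → β₁ A' | ... | β_n A'
  A' → α₁ A' | ... | α_m A' | ε

A → x becomes A → x A'
A → / y becomes A → / y A'
A → A A y becomes A' → A y A'
Add A' → ε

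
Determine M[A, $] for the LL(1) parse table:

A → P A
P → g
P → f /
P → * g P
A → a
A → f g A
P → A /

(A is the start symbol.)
To find M[A, $], we find productions for A where $ is in the predict set (PREDICT(N → α) = (FIRST(α) \ {ε}) ∪ (FOLLOW(N) if α ⇒* ε)).

Relevant sets:
  FIRST(P) = { '*', 'a', 'f', 'g' }

A → P A: PREDICT = { '*', 'a', 'f', 'g' }
A → a: PREDICT = { 'a' }
A → f g A: PREDICT = { 'f' }

M[A, $] is empty (no production applies)

Answer: Empty (error entry)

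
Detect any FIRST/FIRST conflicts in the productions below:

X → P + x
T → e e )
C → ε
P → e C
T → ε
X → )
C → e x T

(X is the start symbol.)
No FIRST/FIRST conflicts.

FIRST sets of the non-terminals at (or reachable through a nullable prefix from) the front of some alternative:
  FIRST(P) = { 'e' }

Productions for X:
  X → P + x: FIRST = { 'e' }
  X → ): FIRST = { ')' }
Productions for T:
  T → e e ): FIRST = { 'e' }
  T → ε: FIRST = { ε }
Productions for C:
  C → ε: FIRST = { ε }
  C → e x T: FIRST = { 'e' }
P has only one production, so no FIRST/FIRST conflict is possible there.

All alternatives of each non-terminal have pairwise disjoint FIRST sets.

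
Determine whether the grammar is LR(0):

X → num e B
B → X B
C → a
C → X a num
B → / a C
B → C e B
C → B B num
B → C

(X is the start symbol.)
No. Shift-reduce conflict between [X → num e B .] and [B → . / a C]

A grammar is LR(0) if no state in the canonical LR(0) collection has:
  - both a shift item (dot before a terminal) and a complete item (shift-reduce conflict), or
  - two or more complete items (reduce-reduce conflict; the accept item [X' → X .] counts as a complete item here).

Augment with X' → X and build the canonical LR(0) collection (I0 = CLOSURE({[X' → . X]}), then GOTO on every symbol after a dot until no new states appear). It has 19 states:
  I0: { [X → . num e B], [X' → . X] }  — shift
  I1: { [X' → X .] }  — accept
  I2: { [X → num . e B] }  — shift
  I3: { [B → . / a C], [B → . C e B], [B → . C], [B → . X B], [C → . B B num], [C → . X a num], [C → . a], [X → . num e B], [X → num e . B] }  — shift
  I4: { [B → / . a C] }  — shift
  I5: { [B → . / a C], [B → . C e B], [B → . C], [B → . X B], [C → . B B num], [C → . X a num], [C → . a], [C → B . B num], [X → . num e B], [X → num e B .] }  — shift, reduce
  I6: { [B → C . e B], [B → C .] }  — shift, reduce
  I7: { [B → . / a C], [B → . C e B], [B → . C], [B → . X B], [B → X . B], [C → . B B num], [C → . X a num], [C → . a], [C → X . a num], [X → . num e B] }  — shift
  I8: { [C → a .] }  — reduce
  I9: { [B → . / a C], [B → . C e B], [B → . C], [B → . X B], [B → X B .], [C → . B B num], [C → . X a num], [C → . a], [C → B . B num], [X → . num e B] }  — shift, reduce
  I10: { [C → X a . num], [C → a .] }  — shift, reduce
  I11: { [C → X a num .] }  — reduce
  I12: { [B → . / a C], [B → . C e B], [B → . C], [B → . X B], [C → . B B num], [C → . X a num], [C → . a], [C → B . B num], [C → B B . num], [X → . num e B] }  — shift
  I13: { [C → B B num .], [X → num . e B] }  — shift, reduce
  I14: { [B → . / a C], [B → . C e B], [B → . C], [B → . X B], [B → C e . B], [C → . B B num], [C → . X a num], [C → . a], [X → . num e B] }  — shift
  I15: { [B → . / a C], [B → . C e B], [B → . C], [B → . X B], [B → C e B .], [C → . B B num], [C → . X a num], [C → . a], [C → B . B num], [X → . num e B] }  — shift, reduce
  I16: { [B → . / a C], [B → . C e B], [B → . C], [B → . X B], [B → / a . C], [C → . B B num], [C → . X a num], [C → . a], [X → . num e B] }  — shift
  I17: { [B → . / a C], [B → . C e B], [B → . C], [B → . X B], [C → . B B num], [C → . X a num], [C → . a], [C → B . B num], [X → . num e B] }  — shift
  I18: { [B → / a C .], [B → C . e B], [B → C .] }  — shift, 2 reduces

Conflict in state I5:
  Shift-reduce conflict between [X → num e B .] and [B → . / a C]
So the grammar is NOT LR(0).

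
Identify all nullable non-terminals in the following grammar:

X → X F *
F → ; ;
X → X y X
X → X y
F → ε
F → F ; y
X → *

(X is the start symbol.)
{ 'F' }

A non-terminal is nullable if it can derive ε (the empty string): either it has an ε-production, or it has a production whose right-hand side consists entirely of nullable non-terminals.

ε-productions: F → ε
So F is immediately nullable.
No further non-terminal can be added: every production for the remaining non-terminals contains a terminal or a non-nullable non-terminal.
Nullable = { 'F' }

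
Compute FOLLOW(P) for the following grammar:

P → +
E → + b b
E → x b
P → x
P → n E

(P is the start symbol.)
{ $ }

P is the start symbol, so $ ∈ FOLLOW(P).
P does not occur on any right-hand side.

Taking the union: FOLLOW(P) = { $ }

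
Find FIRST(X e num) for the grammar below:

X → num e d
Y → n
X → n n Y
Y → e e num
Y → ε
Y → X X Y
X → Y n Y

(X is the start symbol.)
FIRST sets of the non-terminals involved (from the grammar, by fixed-point iteration):
  FIRST(X) = { 'e', 'n', 'num' }

To compute FIRST(X e num), process the symbols left to right:
Symbol X is a non-terminal. Add FIRST(X) \ {ε} = { 'e', 'n', 'num' }
X is not nullable (ε ∉ FIRST(X)), so stop here.
FIRST(X e num) = { 'e', 'n', 'num' }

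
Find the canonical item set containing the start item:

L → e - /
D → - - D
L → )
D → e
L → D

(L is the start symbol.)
First, augment the grammar with L' → L
I₀ = CLOSURE({ [L' → . L] }):
  [L' → . L] has the dot before L: add [L → . e - /], [L → . )], [L → . D]
  [L → . D] has the dot before D: add [D → . - - D], [D → . e]
No further items can be added.

I₀ = { [D → . - - D], [D → . e], [L → . )], [L → . D], [L → . e - /], [L' → . L] }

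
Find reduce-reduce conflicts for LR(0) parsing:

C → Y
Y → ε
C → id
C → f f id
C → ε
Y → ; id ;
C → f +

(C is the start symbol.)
Augment with C' → C and build the canonical LR(0) collection (I0 = CLOSURE({[C' → . C]}), then GOTO on every symbol after a dot until no new states appear). It has 11 states:
  I0: { [C → . Y], [C → . f +], [C → . f f id], [C → . id], [C → .], [C' → . C], [Y → . ; id ;], [Y → .] }  — shift, 2 reduces
  I1: { [Y → ; . id ;] }  — shift
  I2: { [C' → C .] }  — accept
  I3: { [C → Y .] }  — reduce
  I4: { [C → f . +], [C → f . f id] }  — shift
  I5: { [C → id .] }  — reduce
  I6: { [C → f + .] }  — reduce
  I7: { [C → f f . id] }  — shift
  I8: { [C → f f id .] }  — reduce
  I9: { [Y → ; id . ;] }  — shift
  I10: { [Y → ; id ; .] }  — reduce

I0 contains complete items [C → .], [Y → .] — reduce-reduce conflict.

Answer: Yes — I0: [C → .] vs [Y → .]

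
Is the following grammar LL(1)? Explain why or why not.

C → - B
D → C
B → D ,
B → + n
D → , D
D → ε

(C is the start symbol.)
A grammar is LL(1) if for each non-terminal N with multiple productions, the predict sets of those productions are pairwise disjoint, where PREDICT(N → α) = (FIRST(α) \ {ε}) ∪ (FOLLOW(N) if α ⇒* ε).

Relevant sets:
  FIRST(C) = { '-' }
  FIRST(D) = { ',', '-', ε }
  FOLLOW(D) = { ',' }

For D:
  PREDICT(D → C) = { '-' }
  PREDICT(D → ',' D) = { ',' }
  PREDICT(D → ε) = { ',' }
For B:
  PREDICT(B → D ',') = { ',', '-' }
  PREDICT(B → '+' n) = { '+' }
C has a single production, so nothing to check there.

Conflict found: Predict set conflict for D: { ',' }
The grammar is NOT LL(1).

Answer: No. Predict set conflict for D: { ',' }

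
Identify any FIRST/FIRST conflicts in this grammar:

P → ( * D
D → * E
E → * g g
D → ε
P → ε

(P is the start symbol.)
A FIRST/FIRST conflict occurs when two productions N → α and N → β for the same non-terminal have FIRST(α) ∩ FIRST(β) ≠ ∅ (with ε ∈ FIRST of a nullable right-hand side, so two nullable alternatives also conflict).

Productions for P:
  P → ( * D: FIRST = { '(' }
  P → ε: FIRST = { ε }
Productions for D:
  D → * E: FIRST = { '*' }
  D → ε: FIRST = { ε }
E has only one production, so no FIRST/FIRST conflict is possible there.

All alternatives of each non-terminal have pairwise disjoint FIRST sets.

Answer: No FIRST/FIRST conflicts.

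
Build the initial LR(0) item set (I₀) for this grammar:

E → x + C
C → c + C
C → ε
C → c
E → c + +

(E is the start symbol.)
{ [E → . c + +], [E → . x + C], [E' → . E] }

First, augment the grammar with E' → E
I₀ = CLOSURE({ [E' → . E] }):
  [E' → . E] has the dot before E: add [E → . x + C], [E → . c + +]
No further items can be added.

I₀ = { [E → . c + +], [E → . x + C], [E' → . E] }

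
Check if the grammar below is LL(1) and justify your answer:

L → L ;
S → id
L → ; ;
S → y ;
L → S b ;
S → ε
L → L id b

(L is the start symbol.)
No. Predict set conflict for L: { ';' }

Relevant sets:
  FIRST(L) = { ';', 'b', 'id', 'y' }
  FIRST(S) = { 'id', 'y', ε }
  FOLLOW(S) = { 'b' }

For L:
  PREDICT(L → L ';') = { ';', 'b', 'id', 'y' }
  PREDICT(L → ';' ';') = { ';' }
  PREDICT(L → S b ';') = { 'b', 'id', 'y' }
  PREDICT(L → L id b) = { ';', 'b', 'id', 'y' }
For S:
  PREDICT(S → id) = { 'id' }
  PREDICT(S → y ';') = { 'y' }
  PREDICT(S → ε) = { 'b' }

Conflict found: Predict set conflict for L: { ';' }
The grammar is NOT LL(1).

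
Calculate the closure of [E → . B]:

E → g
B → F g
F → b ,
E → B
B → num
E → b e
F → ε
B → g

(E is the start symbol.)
{ [B → . F g], [B → . g], [B → . num], [E → . B], [F → . b ,], [F → .] }

To compute CLOSURE, for each item [A → α.Bβ] where B is a non-terminal, add [B → .γ] for all productions B → γ; repeat for the newly added items until nothing changes.

Start with: [E → . B]
  [E → . B] has the dot before B: add [B → . F g], [B → . num], [B → . g]
  [B → . F g] has the dot before F: add [F → . b ,], [F → .]
No further items can be added.

CLOSURE = { [B → . F g], [B → . g], [B → . num], [E → . B], [F → . b ,], [F → .] }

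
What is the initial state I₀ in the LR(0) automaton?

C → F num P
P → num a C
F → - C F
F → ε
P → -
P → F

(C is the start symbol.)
{ [C → . F num P], [C' → . C], [F → . - C F], [F → .] }

First, augment the grammar with C' → C
I₀ = CLOSURE({ [C' → . C] }):
  [C' → . C] has the dot before C: add [C → . F num P]
  [C → . F num P] has the dot before F: add [F → . - C F], [F → .]
No further items can be added.

I₀ = { [C → . F num P], [C' → . C], [F → . - C F], [F → .] }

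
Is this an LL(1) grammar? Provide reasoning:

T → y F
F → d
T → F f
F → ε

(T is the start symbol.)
Yes, the grammar is LL(1).

Relevant sets:
  FIRST(F) = { 'd', ε }
  FOLLOW(F) = { $, 'f' }

For T:
  PREDICT(T → y F) = { 'y' }
  PREDICT(T → F f) = { 'd', 'f' }
For F:
  PREDICT(F → d) = { 'd' }
  PREDICT(F → ε) = { $, 'f' }

All predict sets are disjoint. The grammar IS LL(1).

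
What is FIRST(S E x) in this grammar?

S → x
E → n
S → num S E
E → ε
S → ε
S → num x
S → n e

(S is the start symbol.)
FIRST sets of the non-terminals involved (from the grammar, by fixed-point iteration):
  FIRST(S) = { 'n', 'num', 'x', ε }
  FIRST(E) = { 'n', ε }

To compute FIRST(S E x), process the symbols left to right:
Symbol S is a non-terminal. Add FIRST(S) \ {ε} = { 'n', 'num', 'x' }
S is nullable (ε ∈ FIRST(S)), continue to the next symbol.
Symbol E is a non-terminal. Add FIRST(E) \ {ε} = { 'n' }
E is nullable (ε ∈ FIRST(E)), continue to the next symbol.
Symbol x is a terminal. Add 'x' and stop.
FIRST(S E x) = { 'n', 'num', 'x' }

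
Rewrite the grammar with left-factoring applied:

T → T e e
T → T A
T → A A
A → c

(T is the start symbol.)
T → T T'
T' → e e
T' → A
T → A A
A → c

Left-factoring transforms A → αβ₁ | αβ₂ into A → αA' and A' → β₁ | β₂
(α is the longest common prefix among the alternatives). Repeat until
no nonterminal has two alternatives with a common prefix.

Round 1: T has alternatives sharing prefix 'T'. Introduce T': T → T T'
  Add: T' → e e
  Add: T' → A

No remaining common prefixes — done.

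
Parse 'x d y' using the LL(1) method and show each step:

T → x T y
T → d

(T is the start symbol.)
LL(1) parsing maintains a stack (initially the start symbol over $) and the input. At each step: if the stack top is a terminal, match it against the current input token; if it is a non-terminal N, replace it with the RHS of M[N, lookahead] (the unique production whose predict set contains the lookahead).

Stack is shown with the top on the left.

Stack    Input    Action
------------------------
T $      x d y $  output T → x T y
x T y $  x d y $  match 'x'
T y $    d y $    output T → d
d y $    d y $    match 'd'
y $      y $      match 'y'
$        $        accept

The string is accepted.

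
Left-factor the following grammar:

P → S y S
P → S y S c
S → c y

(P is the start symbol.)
P → S y S P'
P' → ε
P' → c
S → c y

Left-factoring transforms A → αβ₁ | αβ₂ into A → αA' and A' → β₁ | β₂
(α is the longest common prefix among the alternatives). Repeat until
no nonterminal has two alternatives with a common prefix.

Round 1: P has alternatives sharing prefix 'S y S'. Introduce P': P → S y S P'
  Add: P' → ε
  Add: P' → c

No remaining common prefixes — done.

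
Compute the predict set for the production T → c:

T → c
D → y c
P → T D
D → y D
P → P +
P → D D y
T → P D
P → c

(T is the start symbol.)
PREDICT(T → c) = (FIRST(RHS) \ {ε}) ∪ (FOLLOW(T) if ε ∈ FIRST(RHS), i.e. RHS ⇒* ε)
FIRST(c) = { 'c' }
ε ∉ FIRST(c), so FOLLOW(T) is not added.
PREDICT(T → c) = { 'c' }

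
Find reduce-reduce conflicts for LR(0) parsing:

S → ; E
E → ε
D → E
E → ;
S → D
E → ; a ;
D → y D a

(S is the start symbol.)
Augment with S' → S and build the canonical LR(0) collection (I0 = CLOSURE({[S' → . S]}), then GOTO on every symbol after a dot until no new states appear). It has 12 states:
  I0: { [D → . E], [D → . y D a], [E → . ; a ;], [E → . ;], [E → .], [S → . ; E], [S → . D], [S' → . S] }  — shift, reduce
  I1: { [E → . ; a ;], [E → . ;], [E → .], [E → ; . a ;], [E → ; .], [S → ; . E] }  — shift, 2 reduces
  I2: { [S → D .] }  — reduce
  I3: { [D → E .] }  — reduce
  I4: { [S' → S .] }  — accept
  I5: { [D → . E], [D → . y D a], [D → y . D a], [E → . ; a ;], [E → . ;], [E → .] }  — shift, reduce
  I6: { [E → ; . a ;], [E → ; .] }  — shift, reduce
  I7: { [D → y D . a] }  — shift
  I8: { [D → y D a .] }  — reduce
  I9: { [E → ; a . ;] }  — shift
  I10: { [E → ; a ; .] }  — reduce
  I11: { [S → ; E .] }  — reduce

I1 contains complete items [E → .], [E → ; .] — reduce-reduce conflict.

Answer: Yes — I1: [E → .] vs [E → ; .]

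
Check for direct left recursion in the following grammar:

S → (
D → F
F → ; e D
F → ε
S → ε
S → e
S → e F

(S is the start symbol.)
No direct left recursion

S → (: starts with '('
D → F: starts with F
F → ; e D: starts with ';'
F → ε: starts with ε
S → ε: starts with ε
S → e: starts with e
S → e F: starts with e

No direct left recursion found.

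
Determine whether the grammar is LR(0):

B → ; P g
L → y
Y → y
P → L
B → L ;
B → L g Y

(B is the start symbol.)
Augment with B' → B and build the canonical LR(0) collection (I0 = CLOSURE({[B' → . B]}), then GOTO on every symbol after a dot until no new states appear). It has 12 states:
  I0: { [B → . ; P g], [B → . L ;], [B → . L g Y], [B' → . B], [L → . y] }  — shift
  I1: { [B → ; . P g], [L → . y], [P → . L] }  — shift
  I2: { [B' → B .] }  — accept
  I3: { [B → L . ;], [B → L . g Y] }  — shift
  I4: { [L → y .] }  — reduce
  I5: { [B → L ; .] }  — reduce
  I6: { [B → L g . Y], [Y → . y] }  — shift
  I7: { [B → L g Y .] }  — reduce
  I8: { [Y → y .] }  — reduce
  I9: { [P → L .] }  — reduce
  I10: { [B → ; P . g] }  — shift
  I11: { [B → ; P g .] }  — reduce

Every state is either a pure shift/goto state or contains exactly one complete item and nothing to shift — no conflicts. The grammar is LR(0).

Answer: Yes, the grammar is LR(0)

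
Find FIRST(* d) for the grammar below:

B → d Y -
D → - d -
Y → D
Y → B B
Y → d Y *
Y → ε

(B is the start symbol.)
To compute FIRST(* d), process the symbols left to right:
Symbol * is a terminal. Add '*' and stop.
FIRST(* d) = { '*' }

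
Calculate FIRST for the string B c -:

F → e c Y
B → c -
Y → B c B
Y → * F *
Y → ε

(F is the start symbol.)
FIRST sets of the non-terminals involved (from the grammar, by fixed-point iteration):
  FIRST(B) = { 'c' }

To compute FIRST(B c -), process the symbols left to right:
Symbol B is a non-terminal. Add FIRST(B) \ {ε} = { 'c' }
B is not nullable (ε ∉ FIRST(B)), so stop here.
FIRST(B c -) = { 'c' }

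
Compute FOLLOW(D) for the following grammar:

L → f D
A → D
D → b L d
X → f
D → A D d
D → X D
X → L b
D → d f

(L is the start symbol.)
In L → f D: D is at the end, add FOLLOW(L)
In A → D: D is at the end, add FOLLOW(A)
In D → A D d: D is followed by d, add FIRST(d) \ {ε} = { 'd' }
In D → X D: D is at the end; this adds FOLLOW(D) to itself — nothing new

The FOLLOW sets referred to above (computed the same way, to a fixed point):
  FOLLOW(L) = { $, 'b', 'd' }
  FOLLOW(A) = { 'b', 'd', 'f' }

Taking the union: FOLLOW(D) = { $, 'b', 'd', 'f' }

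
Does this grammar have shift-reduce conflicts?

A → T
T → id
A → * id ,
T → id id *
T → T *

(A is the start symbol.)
A shift-reduce conflict occurs when an LR(0) state has both:
  - a complete (reduce) item [A → α .] (dot at the end), and
  - a shift item [B → β . c γ] (dot before a terminal).

Augment with A' → A and build the canonical LR(0) collection (I0 = CLOSURE({[A' → . A]}), then GOTO on every symbol after a dot until no new states appear). It has 10 states:
  I0: { [A → . * id ,], [A → . T], [A' → . A], [T → . T *], [T → . id id *], [T → . id] }  — shift
  I1: { [A → * . id ,] }  — shift
  I2: { [A' → A .] }  — accept
  I3: { [A → T .], [T → T . *] }  — shift, reduce
  I4: { [T → id . id *], [T → id .] }  — shift, reduce
  I5: { [T → id id . *] }  — shift
  I6: { [T → id id * .] }  — reduce
  I7: { [T → T * .] }  — reduce
  I8: { [A → * id . ,] }  — shift
  I9: { [A → * id , .] }  — reduce

I3 contains reduce item [A → T .] and shift item [T → T . *] — shift-reduce conflict.
I4 contains reduce item [T → id .] and shift item [T → id . id *] — shift-reduce conflict.

Answer: Yes — I3: [A → T .] vs [T → T . *]; I4: [T → id .] vs [T → id . id *]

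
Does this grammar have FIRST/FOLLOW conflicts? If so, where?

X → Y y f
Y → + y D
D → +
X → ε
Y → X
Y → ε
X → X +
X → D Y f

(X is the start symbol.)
Yes. X → Y y f with FOLLOW(X) on { '+', 'y' }; X → X '+' with FOLLOW(X) on { '+', 'y' }; X → D Y f with FOLLOW(X) on { '+' }; Y → X with FOLLOW(Y) on { 'y' }

Nullable non-terminals: X, Y.
FIRST sets used below: FIRST(Y) = { '+', 'y', ε }, FIRST(X) = { '+', 'y', ε }, FIRST(D) = { '+' }

X: nullable alternative(s) X → ε; FOLLOW(X) = { $, '+', 'f', 'y' }
  X → Y y f: FIRST \ {ε} = { '+', 'y' } — overlaps FOLLOW(X) on { '+', 'y' }: CONFLICT
  X → ε: FIRST \ {ε} = { } — this is the only nullable alternative, skip
  X → X +: FIRST \ {ε} = { '+', 'y' } — overlaps FOLLOW(X) on { '+', 'y' }: CONFLICT
  X → D Y f: FIRST \ {ε} = { '+' } — overlaps FOLLOW(X) on { '+' }: CONFLICT

Y: nullable alternative(s) Y → X, Y → ε; FOLLOW(Y) = { 'f', 'y' }
  Y → + y D: FIRST \ {ε} = { '+' } — disjoint from FOLLOW(Y)
  Y → X: FIRST \ {ε} = { '+', 'y' } — overlaps FOLLOW(Y) on { 'y' }: CONFLICT
  Y → ε: FIRST \ {ε} = { } — disjoint from FOLLOW(Y)

D has no nullable alternative, so no FIRST/FOLLOW check is needed there.

So the grammar has 4 FIRST/FOLLOW conflicts (marked CONFLICT above).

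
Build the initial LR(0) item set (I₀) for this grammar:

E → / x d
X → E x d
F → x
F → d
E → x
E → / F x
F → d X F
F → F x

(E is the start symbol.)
{ [E → . / F x], [E → . / x d], [E → . x], [E' → . E] }

First, augment the grammar with E' → E
I₀ = CLOSURE({ [E' → . E] }):
  [E' → . E] has the dot before E: add [E → . / x d], [E → . x], [E → . / F x]
No further items can be added.

I₀ = { [E → . / F x], [E → . / x d], [E → . x], [E' → . E] }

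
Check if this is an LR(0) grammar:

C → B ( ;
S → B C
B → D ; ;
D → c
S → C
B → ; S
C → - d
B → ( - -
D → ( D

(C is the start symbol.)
Augment with C' → C and build the canonical LR(0) collection (I0 = CLOSURE({[C' → . C]}), then GOTO on every symbol after a dot until no new states appear). It has 22 states:
  I0: { [B → . ( - -], [B → . ; S], [B → . D ; ;], [C → . - d], [C → . B ( ;], [C' → . C], [D → . ( D], [D → . c] }  — shift
  I1: { [B → ( . - -], [D → ( . D], [D → . ( D], [D → . c] }  — shift
  I2: { [C → - . d] }  — shift
  I3: { [B → . ( - -], [B → . ; S], [B → . D ; ;], [B → ; . S], [C → . - d], [C → . B ( ;], [D → . ( D], [D → . c], [S → . B C], [S → . C] }  — shift
  I4: { [C → B . ( ;] }  — shift
  I5: { [C' → C .] }  — accept
  I6: { [B → D . ; ;] }  — shift
  I7: { [D → c .] }  — reduce
  I8: { [B → D ; . ;] }  — shift
  I9: { [B → D ; ; .] }  — reduce
  I10: { [C → B ( . ;] }  — shift
  I11: { [C → B ( ; .] }  — reduce
  I12: { [B → . ( - -], [B → . ; S], [B → . D ; ;], [C → . - d], [C → . B ( ;], [C → B . ( ;], [D → . ( D], [D → . c], [S → B . C] }  — shift
  I13: { [S → C .] }  — reduce
  I14: { [B → ; S .] }  — reduce
  I15: { [B → ( . - -], [C → B ( . ;], [D → ( . D], [D → . ( D], [D → . c] }  — shift
  I16: { [S → B C .] }  — reduce
  I17: { [D → ( . D], [D → . ( D], [D → . c] }  — shift
  I18: { [B → ( - . -] }  — shift
  I19: { [D → ( D .] }  — reduce
  I20: { [B → ( - - .] }  — reduce
  I21: { [C → - d .] }  — reduce

Every state is either a pure shift/goto state or contains exactly one complete item and nothing to shift — no conflicts. The grammar is LR(0).

Answer: Yes, the grammar is LR(0)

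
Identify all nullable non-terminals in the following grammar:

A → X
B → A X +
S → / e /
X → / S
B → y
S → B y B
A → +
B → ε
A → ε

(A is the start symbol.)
ε-productions: B → ε, A → ε
So B, A are immediately nullable.
No further non-terminal can be added: every production for the remaining non-terminals contains a terminal or a non-nullable non-terminal.
Nullable = { 'A', 'B' }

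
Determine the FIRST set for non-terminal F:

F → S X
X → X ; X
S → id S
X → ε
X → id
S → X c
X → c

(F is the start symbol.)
To compute FIRST(F), examine every production with F on the left-hand side, reading each right-hand side left to right until a non-nullable symbol is reached.

FIRST sets of the other non-terminals involved (by the same procedure, iterated to a fixed point):
  FIRST(S) = { ';', 'c', 'id' }

From F → S X:
  - S is a non-terminal: add FIRST(S) \ {ε} = { ';', 'c', 'id' }
    S is not nullable, so stop

Collecting: FIRST(F) = { ';', 'c', 'id' }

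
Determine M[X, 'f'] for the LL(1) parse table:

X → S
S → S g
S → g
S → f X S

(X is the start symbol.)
To find M[X, 'f'], we find productions for X where 'f' is in the predict set (PREDICT(N → α) = (FIRST(α) \ {ε}) ∪ (FOLLOW(N) if α ⇒* ε)).

Relevant sets:
  FIRST(S) = { 'f', 'g' }

X → S: PREDICT = { 'f', 'g' }
  'f' is in predict set, so this production goes in M[X, 'f']

M[X, 'f'] = X → S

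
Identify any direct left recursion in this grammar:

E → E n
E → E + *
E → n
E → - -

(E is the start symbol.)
Direct left recursion occurs when N → N α for some non-terminal N (the right-hand side begins with the left-hand side itself).

E → E n: LEFT RECURSIVE (starts with E)
E → E + *: LEFT RECURSIVE (starts with E)
E → n: starts with n
E → - -: starts with '-'

The grammar has direct left recursion on: E.

Answer: Yes, E is left-recursive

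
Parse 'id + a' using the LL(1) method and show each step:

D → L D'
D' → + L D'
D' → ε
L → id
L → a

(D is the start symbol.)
Stack is shown with the top on the left.

Stack     Input     Action
--------------------------
D $       id + a $  output D → L D'
L D' $    id + a $  output L → id
id D' $   id + a $  match 'id'
D' $      + a $     output D' → + L D'
+ L D' $  + a $     match '+'
L D' $    a $       output L → a
a D' $    a $       match 'a'
D' $      $         output D' → ε
$         $         accept

The string is accepted.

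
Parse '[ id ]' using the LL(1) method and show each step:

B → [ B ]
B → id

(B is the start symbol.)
LL(1) parsing maintains a stack (initially the start symbol over $) and the input. At each step: if the stack top is a terminal, match it against the current input token; if it is a non-terminal N, replace it with the RHS of M[N, lookahead] (the unique production whose predict set contains the lookahead).

Stack is shown with the top on the left.

Stack    Input     Action
-------------------------
B $      [ id ] $  output B → [ B ]
[ B ] $  [ id ] $  match '['
B ] $    id ] $    output B → id
id ] $   id ] $    match 'id'
] $      ] $       match ']'
$        $         accept

The string is accepted.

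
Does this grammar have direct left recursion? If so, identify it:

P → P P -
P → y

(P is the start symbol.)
Yes, P is left-recursive

Direct left recursion occurs when N → N α for some non-terminal N (the right-hand side begins with the left-hand side itself).

P → P P -: LEFT RECURSIVE (starts with P)
P → y: starts with y

The grammar has direct left recursion on: P.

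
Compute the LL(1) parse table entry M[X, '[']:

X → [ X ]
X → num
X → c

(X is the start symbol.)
X → [ X ]

To find M[X, '['], we find productions for X where '[' is in the predict set (PREDICT(N → α) = (FIRST(α) \ {ε}) ∪ (FOLLOW(N) if α ⇒* ε)).

X → [ X ]: PREDICT = { '[' }
  '[' is in predict set, so this production goes in M[X, '[']
X → num: PREDICT = { 'num' }
X → c: PREDICT = { 'c' }

M[X, '['] = X → [ X ]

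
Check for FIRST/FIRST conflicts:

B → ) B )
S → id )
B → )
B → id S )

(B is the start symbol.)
A FIRST/FIRST conflict occurs when two productions N → α and N → β for the same non-terminal have FIRST(α) ∩ FIRST(β) ≠ ∅ (with ε ∈ FIRST of a nullable right-hand side, so two nullable alternatives also conflict).

Productions for B:
  B → ) B ): FIRST = { ')' }
  B → ): FIRST = { ')' }
  B → id S ): FIRST = { 'id' }
S has only one production, so no FIRST/FIRST conflict is possible there.

Conflict for B: B → ) B ) and B → )
  Overlap: { ')' }

Answer: Yes. B → ')' B ')' / B → ')' on { ')' }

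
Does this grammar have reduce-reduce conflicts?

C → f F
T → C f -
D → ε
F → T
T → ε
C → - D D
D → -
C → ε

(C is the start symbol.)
Yes — I3: [C → .] vs [T → .]

A reduce-reduce conflict occurs when an LR(0) state has two complete items [A → α .] and [B → β .] — both call for a reduction, and with no lookahead the parser cannot choose between them.

Augment with C' → C and build the canonical LR(0) collection (I0 = CLOSURE({[C' → . C]}), then GOTO on every symbol after a dot until no new states appear). It has 12 states:
  I0: { [C → . - D D], [C → . f F], [C → .], [C' → . C] }  — shift, reduce
  I1: { [C → - . D D], [D → . -], [D → .] }  — shift, reduce
  I2: { [C' → C .] }  — accept
  I3: { [C → . - D D], [C → . f F], [C → .], [C → f . F], [F → . T], [T → . C f -], [T → .] }  — shift, 2 reduces
  I4: { [T → C . f -] }  — shift
  I5: { [C → f F .] }  — reduce
  I6: { [F → T .] }  — reduce
  I7: { [T → C f . -] }  — shift
  I8: { [T → C f - .] }  — reduce
  I9: { [D → - .] }  — reduce
  I10: { [C → - D . D], [D → . -], [D → .] }  — shift, reduce
  I11: { [C → - D D .] }  — reduce

I3 contains complete items [C → .], [T → .] — reduce-reduce conflict.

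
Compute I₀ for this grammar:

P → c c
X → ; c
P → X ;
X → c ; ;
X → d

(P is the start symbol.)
{ [P → . X ;], [P → . c c], [P' → . P], [X → . ; c], [X → . c ; ;], [X → . d] }

First, augment the grammar with P' → P
I₀ = CLOSURE({ [P' → . P] }):
  [P' → . P] has the dot before P: add [P → . c c], [P → . X ;]
  [P → . X ;] has the dot before X: add [X → . ; c], [X → . c ; ;], [X → . d]
No further items can be added.

I₀ = { [P → . X ;], [P → . c c], [P' → . P], [X → . ; c], [X → . c ; ;], [X → . d] }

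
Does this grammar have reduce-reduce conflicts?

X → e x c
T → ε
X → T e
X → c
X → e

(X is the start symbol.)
A reduce-reduce conflict occurs when an LR(0) state has two complete items [A → α .] and [B → β .] — both call for a reduction, and with no lookahead the parser cannot choose between them.

Augment with X' → X and build the canonical LR(0) collection (I0 = CLOSURE({[X' → . X]}), then GOTO on every symbol after a dot until no new states appear). It has 8 states:
  I0: { [T → .], [X → . T e], [X → . c], [X → . e x c], [X → . e], [X' → . X] }  — shift, reduce
  I1: { [X → T . e] }  — shift
  I2: { [X' → X .] }  — accept
  I3: { [X → c .] }  — reduce
  I4: { [X → e . x c], [X → e .] }  — shift, reduce
  I5: { [X → e x . c] }  — shift
  I6: { [X → e x c .] }  — reduce
  I7: { [X → T e .] }  — reduce

No state contains more than one complete item.

Answer: No reduce-reduce conflicts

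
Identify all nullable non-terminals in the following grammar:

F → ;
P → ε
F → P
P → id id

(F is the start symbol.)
A non-terminal is nullable if it can derive ε (the empty string): either it has an ε-production, or it has a production whose right-hand side consists entirely of nullable non-terminals.

ε-productions: P → ε
So P is immediately nullable.
F → P: every symbol on the right is nullable, so F is nullable too.
Every non-terminal is now nullable.
Nullable = { 'F', 'P' }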